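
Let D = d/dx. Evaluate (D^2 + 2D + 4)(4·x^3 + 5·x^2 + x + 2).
16 x^{3} + 44 x^{2} + 48 x + 20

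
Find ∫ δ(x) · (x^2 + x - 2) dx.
-2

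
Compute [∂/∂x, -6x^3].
- 18 x^{2}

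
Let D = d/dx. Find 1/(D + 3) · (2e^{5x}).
\frac{e^{5 x}}{4}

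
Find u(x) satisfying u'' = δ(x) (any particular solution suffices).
\frac{|x|}{2}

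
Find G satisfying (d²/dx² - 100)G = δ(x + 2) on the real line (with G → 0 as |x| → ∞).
-\frac{e^{-10|x + 2|}}{20}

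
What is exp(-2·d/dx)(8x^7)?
8 x^{7} - 112 x^{6} + 672 x^{5} - 2240 x^{4} + 4480 x^{3} - 5376 x^{2} + 3584 x - 1024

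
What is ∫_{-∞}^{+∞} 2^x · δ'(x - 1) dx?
- \log{\left(4 \right)}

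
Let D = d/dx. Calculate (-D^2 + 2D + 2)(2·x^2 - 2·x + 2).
4 x^{2} + 4 x - 4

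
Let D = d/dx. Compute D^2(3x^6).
90 x^{4}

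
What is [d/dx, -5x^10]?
- 50 x^{9}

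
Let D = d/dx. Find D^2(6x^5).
120 x^{3}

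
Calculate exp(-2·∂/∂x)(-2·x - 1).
3 - 2 x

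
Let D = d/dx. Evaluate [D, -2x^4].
- 8 x^{3}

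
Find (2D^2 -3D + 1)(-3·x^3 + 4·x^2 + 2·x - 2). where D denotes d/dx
- 3 x^{3} + 31 x^{2} - 58 x + 8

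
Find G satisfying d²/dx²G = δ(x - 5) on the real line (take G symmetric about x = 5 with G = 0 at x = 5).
\frac{|x - 5|}{2}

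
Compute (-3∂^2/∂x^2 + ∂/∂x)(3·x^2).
6 x - 18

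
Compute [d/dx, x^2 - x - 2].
2 x - 1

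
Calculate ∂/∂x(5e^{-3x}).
- 15 e^{- 3 x}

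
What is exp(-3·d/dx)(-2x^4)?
- 2 x^{4} + 24 x^{3} - 108 x^{2} + 216 x - 162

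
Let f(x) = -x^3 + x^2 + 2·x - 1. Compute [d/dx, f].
- 3 x^{2} + 2 x + 2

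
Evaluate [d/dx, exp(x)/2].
\frac{e^{x}}{2}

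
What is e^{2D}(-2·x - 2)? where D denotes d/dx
- 2 x - 6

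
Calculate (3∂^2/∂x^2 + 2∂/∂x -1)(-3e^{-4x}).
- 117 e^{- 4 x}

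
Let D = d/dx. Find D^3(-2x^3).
-12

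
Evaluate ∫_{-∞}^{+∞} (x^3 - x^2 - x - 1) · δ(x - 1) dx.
-2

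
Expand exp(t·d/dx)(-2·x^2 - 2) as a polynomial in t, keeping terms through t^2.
- 2 t^{2} - 4 t x - 2 x^{2} - 2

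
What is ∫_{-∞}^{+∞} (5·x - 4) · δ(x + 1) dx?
-9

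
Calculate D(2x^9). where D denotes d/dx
18 x^{8}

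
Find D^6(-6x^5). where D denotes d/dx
0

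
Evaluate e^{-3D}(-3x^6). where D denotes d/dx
- 3 x^{6} + 54 x^{5} - 405 x^{4} + 1620 x^{3} - 3645 x^{2} + 4374 x - 2187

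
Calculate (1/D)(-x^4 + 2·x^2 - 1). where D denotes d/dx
- \frac{x^{5}}{5} + \frac{2 x^{3}}{3} - x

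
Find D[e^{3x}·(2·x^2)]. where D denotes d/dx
2 x \left(3 x + 2\right) e^{3 x}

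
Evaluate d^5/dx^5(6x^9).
90720 x^{4}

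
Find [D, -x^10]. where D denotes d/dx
- 10 x^{9}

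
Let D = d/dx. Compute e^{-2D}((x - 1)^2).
x^{2} - 6 x + 9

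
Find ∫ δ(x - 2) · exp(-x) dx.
e^{-2}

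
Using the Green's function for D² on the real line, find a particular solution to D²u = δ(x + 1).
\frac{|x + 1|}{2}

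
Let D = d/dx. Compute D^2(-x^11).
- 110 x^{9}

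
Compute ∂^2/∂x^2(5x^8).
280 x^{6}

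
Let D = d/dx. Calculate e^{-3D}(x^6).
x^{6} - 18 x^{5} + 135 x^{4} - 540 x^{3} + 1215 x^{2} - 1458 x + 729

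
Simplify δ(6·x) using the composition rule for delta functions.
\frac{\delta(x)}{6}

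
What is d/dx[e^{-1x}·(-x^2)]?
x \left(x - 2\right) e^{- x}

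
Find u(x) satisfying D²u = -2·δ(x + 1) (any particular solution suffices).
-|x + 1|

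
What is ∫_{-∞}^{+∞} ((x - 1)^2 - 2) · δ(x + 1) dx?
2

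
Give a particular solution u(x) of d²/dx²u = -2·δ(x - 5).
-|x - 5|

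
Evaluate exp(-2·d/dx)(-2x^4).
- 2 x^{4} + 16 x^{3} - 48 x^{2} + 64 x - 32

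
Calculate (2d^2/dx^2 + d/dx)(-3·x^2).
- 6 x - 12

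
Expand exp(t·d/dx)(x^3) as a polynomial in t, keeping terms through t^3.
t^{3} + 3 t^{2} x + 3 t x^{2} + x^{3}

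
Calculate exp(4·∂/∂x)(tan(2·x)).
\tan{\left(2 x + 8 \right)}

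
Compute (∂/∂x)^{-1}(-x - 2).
- \frac{x^{2}}{2} - 2 x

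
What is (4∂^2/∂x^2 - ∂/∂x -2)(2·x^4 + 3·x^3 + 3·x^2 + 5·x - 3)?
- 4 x^{4} - 14 x^{3} + 81 x^{2} + 56 x + 25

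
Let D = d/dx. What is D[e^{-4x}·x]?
\left(1 - 4 x\right) e^{- 4 x}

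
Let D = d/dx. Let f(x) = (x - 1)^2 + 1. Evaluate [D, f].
2 x - 2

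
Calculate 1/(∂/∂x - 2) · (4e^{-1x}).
- \frac{4 e^{- x}}{3}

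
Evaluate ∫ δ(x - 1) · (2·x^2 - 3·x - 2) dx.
-3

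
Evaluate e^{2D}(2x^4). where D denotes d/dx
2 x^{4} + 16 x^{3} + 48 x^{2} + 64 x + 32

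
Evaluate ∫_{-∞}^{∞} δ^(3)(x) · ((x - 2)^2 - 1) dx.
0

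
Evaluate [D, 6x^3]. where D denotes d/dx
18 x^{2}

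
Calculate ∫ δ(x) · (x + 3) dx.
3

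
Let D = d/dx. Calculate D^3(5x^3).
30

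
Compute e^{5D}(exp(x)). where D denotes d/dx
e^{x + 5}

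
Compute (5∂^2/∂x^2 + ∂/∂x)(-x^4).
4 x^{2} \left(- x - 15\right)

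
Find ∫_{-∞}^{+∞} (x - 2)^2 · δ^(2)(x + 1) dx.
2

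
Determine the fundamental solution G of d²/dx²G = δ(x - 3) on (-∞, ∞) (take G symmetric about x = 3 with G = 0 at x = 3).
\frac{|x - 3|}{2}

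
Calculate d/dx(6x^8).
48 x^{7}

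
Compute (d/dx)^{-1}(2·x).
x^{2}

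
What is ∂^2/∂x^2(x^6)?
30 x^{4}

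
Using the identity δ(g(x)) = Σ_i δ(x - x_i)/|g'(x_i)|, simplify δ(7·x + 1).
\frac{\delta(x + 1/7)}{7}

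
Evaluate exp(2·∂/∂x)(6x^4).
6 x^{4} + 48 x^{3} + 144 x^{2} + 192 x + 96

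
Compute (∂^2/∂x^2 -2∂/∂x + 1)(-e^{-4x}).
- 25 e^{- 4 x}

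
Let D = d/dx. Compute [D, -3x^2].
- 6 x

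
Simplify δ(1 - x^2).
\frac{\delta(x - 1) + \delta(x + 1)}{2}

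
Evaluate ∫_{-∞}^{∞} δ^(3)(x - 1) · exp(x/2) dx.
- \frac{e^{\frac{1}{2}}}{8}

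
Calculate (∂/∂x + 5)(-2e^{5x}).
- 20 e^{5 x}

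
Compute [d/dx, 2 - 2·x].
-2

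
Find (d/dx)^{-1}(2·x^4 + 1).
\frac{2 x^{5}}{5} + x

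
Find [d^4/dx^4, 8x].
32\frac{d^{3}}{dx^{3}}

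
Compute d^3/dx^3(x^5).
60 x^{2}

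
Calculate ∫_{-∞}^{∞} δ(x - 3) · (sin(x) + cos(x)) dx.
\cos{\left(3 \right)} + \sin{\left(3 \right)}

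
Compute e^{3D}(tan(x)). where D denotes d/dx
\tan{\left(x + 3 \right)}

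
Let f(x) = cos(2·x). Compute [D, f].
- 2 \sin{\left(2 x \right)}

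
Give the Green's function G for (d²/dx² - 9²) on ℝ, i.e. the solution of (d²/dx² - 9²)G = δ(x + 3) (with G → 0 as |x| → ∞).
-\frac{e^{-9|x + 3|}}{18}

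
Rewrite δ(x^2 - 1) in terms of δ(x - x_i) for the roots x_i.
\frac{\delta(x - 1) + \delta(x + 1)}{2}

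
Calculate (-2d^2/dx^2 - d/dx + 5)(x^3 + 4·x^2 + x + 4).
5 x^{3} + 17 x^{2} - 15 x + 3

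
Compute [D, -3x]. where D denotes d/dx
-3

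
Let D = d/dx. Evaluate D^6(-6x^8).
- 120960 x^{2}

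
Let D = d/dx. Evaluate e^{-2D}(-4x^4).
- 4 x^{4} + 32 x^{3} - 96 x^{2} + 128 x - 64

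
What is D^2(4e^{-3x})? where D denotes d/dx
36 e^{- 3 x}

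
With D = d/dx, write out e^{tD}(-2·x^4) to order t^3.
2 x \left(- 4 t^{3} - 6 t^{2} x - 4 t x^{2} - x^{3}\right)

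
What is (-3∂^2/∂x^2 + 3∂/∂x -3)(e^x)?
- 3 e^{x}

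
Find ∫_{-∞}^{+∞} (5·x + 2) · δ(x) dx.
2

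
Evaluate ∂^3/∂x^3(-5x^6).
- 600 x^{3}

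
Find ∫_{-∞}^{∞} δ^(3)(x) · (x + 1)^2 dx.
0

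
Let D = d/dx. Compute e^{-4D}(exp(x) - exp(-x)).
- e^{4 - x} + e^{x - 4}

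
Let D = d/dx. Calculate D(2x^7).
14 x^{6}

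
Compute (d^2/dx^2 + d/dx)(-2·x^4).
8 x^{2} \left(- x - 3\right)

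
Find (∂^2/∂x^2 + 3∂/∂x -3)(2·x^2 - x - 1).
- 6 x^{2} + 15 x + 4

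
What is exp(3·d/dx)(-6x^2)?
- 6 x^{2} - 36 x - 54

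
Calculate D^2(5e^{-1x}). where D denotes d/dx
5 e^{- x}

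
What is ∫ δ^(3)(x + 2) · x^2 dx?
0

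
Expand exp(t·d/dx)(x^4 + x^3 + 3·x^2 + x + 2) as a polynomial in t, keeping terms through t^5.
t^{4} + t^{3} \left(4 x + 1\right) + 3 t^{2} \left(2 x^{2} + x + 1\right) + t \left(4 x^{3} + 3 x^{2} + 6 x + 1\right) + x^{4} + x^{3} + 3 x^{2} + x + 2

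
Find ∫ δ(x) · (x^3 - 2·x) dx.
0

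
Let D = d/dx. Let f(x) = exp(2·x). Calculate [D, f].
2 e^{2 x}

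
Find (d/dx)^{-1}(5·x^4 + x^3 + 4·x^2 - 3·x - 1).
x^{5} + \frac{x^{4}}{4} + \frac{4 x^{3}}{3} - \frac{3 x^{2}}{2} - x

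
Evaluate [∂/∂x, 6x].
6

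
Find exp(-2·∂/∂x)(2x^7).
2 x^{7} - 28 x^{6} + 168 x^{5} - 560 x^{4} + 1120 x^{3} - 1344 x^{2} + 896 x - 256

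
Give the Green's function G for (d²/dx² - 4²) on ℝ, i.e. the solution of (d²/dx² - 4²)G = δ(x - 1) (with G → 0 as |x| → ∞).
-\frac{e^{-4|x - 1|}}{8}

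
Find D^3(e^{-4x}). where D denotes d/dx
- 64 e^{- 4 x}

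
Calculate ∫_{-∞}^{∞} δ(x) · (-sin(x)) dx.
0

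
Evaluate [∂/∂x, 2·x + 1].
2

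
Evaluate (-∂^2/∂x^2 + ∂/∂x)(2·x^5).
10 x^{3} \left(x - 4\right)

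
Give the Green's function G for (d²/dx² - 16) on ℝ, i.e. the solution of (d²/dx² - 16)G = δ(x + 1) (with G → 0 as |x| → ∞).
-\frac{e^{-4|x + 1|}}{8}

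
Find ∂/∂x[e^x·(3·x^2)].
3 x \left(x + 2\right) e^{x}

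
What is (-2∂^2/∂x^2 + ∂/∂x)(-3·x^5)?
15 x^{3} \left(8 - x\right)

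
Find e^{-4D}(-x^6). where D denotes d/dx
- x^{6} + 24 x^{5} - 240 x^{4} + 1280 x^{3} - 3840 x^{2} + 6144 x - 4096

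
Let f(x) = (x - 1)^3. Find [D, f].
3 \left(x - 1\right)^{2}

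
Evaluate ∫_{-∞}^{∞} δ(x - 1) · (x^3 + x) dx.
2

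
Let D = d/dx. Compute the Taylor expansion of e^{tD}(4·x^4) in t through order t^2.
4 x^{2} \left(6 t^{2} + 4 t x + x^{2}\right)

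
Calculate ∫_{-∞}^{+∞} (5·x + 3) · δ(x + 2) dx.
-7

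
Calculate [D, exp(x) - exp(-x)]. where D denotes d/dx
2 \cosh{\left(x \right)}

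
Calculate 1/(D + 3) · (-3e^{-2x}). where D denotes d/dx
- 3 e^{- 2 x}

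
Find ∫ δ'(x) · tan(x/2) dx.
- \frac{1}{2}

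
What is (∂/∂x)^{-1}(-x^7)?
- \frac{x^{8}}{8}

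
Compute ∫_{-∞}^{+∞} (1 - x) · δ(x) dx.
1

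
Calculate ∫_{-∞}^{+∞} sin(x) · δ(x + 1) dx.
- \sin{\left(1 \right)}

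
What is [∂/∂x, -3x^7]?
- 21 x^{6}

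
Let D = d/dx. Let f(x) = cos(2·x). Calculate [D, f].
- 2 \sin{\left(2 x \right)}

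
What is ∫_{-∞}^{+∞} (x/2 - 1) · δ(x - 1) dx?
- \frac{1}{2}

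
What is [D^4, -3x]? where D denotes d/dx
-12D^{3}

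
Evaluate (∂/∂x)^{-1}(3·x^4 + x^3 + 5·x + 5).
\frac{3 x^{5}}{5} + \frac{x^{4}}{4} + \frac{5 x^{2}}{2} + 5 x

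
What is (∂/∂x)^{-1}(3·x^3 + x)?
\frac{3 x^{4}}{4} + \frac{x^{2}}{2}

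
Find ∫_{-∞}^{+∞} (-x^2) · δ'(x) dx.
0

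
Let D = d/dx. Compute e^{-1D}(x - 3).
x - 4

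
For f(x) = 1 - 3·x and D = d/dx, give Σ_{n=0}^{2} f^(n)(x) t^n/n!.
- 3 t - 3 x + 1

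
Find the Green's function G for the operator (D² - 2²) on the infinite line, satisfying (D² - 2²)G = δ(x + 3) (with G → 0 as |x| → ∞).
-\frac{e^{-2|x + 3|}}{4}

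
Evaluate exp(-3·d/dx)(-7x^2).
- 7 x^{2} + 42 x - 63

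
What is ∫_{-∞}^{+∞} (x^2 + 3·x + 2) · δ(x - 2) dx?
12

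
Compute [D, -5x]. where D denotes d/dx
-5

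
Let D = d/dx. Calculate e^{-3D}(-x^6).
- x^{6} + 18 x^{5} - 135 x^{4} + 540 x^{3} - 1215 x^{2} + 1458 x - 729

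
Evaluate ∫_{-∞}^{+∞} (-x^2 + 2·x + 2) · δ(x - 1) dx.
3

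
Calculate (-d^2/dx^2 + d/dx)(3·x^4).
12 x^{2} \left(x - 3\right)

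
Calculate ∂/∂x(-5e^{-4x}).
20 e^{- 4 x}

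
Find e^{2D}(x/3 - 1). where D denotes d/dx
\frac{x}{3} - \frac{1}{3}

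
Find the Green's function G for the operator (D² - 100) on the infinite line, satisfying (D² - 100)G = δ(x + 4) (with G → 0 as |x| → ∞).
-\frac{e^{-10|x + 4|}}{20}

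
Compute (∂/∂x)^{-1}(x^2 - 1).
\frac{x^{3}}{3} - x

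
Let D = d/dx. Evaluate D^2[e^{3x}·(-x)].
\left(- 9 x - 6\right) e^{3 x}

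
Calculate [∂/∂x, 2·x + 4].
2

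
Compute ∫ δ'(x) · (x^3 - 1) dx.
0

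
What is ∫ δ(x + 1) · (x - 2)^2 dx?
9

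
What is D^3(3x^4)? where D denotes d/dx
72 x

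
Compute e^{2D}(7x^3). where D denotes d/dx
7 x^{3} + 42 x^{2} + 84 x + 56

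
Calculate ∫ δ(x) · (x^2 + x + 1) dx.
1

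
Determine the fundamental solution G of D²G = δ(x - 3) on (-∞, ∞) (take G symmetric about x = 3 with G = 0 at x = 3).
\frac{|x - 3|}{2}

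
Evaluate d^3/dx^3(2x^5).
120 x^{2}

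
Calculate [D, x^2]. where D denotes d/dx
2 x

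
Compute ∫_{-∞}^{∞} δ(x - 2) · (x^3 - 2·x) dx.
4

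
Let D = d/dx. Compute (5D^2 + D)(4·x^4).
16 x^{2} \left(x + 15\right)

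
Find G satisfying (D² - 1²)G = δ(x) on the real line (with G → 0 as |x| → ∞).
-\frac{e^{-|x|}}{2}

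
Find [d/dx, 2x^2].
4 x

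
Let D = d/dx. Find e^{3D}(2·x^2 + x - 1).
2 x^{2} + 13 x + 20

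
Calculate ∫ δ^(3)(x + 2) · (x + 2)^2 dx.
0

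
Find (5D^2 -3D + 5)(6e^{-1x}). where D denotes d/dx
78 e^{- x}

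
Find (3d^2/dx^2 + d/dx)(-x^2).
- 2 x - 6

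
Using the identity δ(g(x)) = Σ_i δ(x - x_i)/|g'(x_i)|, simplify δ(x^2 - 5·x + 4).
\frac{\delta(x - 4) + \delta(x - 1)}{3}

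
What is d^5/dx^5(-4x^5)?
-480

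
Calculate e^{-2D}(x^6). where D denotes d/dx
x^{6} - 12 x^{5} + 60 x^{4} - 160 x^{3} + 240 x^{2} - 192 x + 64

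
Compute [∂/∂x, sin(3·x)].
3 \cos{\left(3 x \right)}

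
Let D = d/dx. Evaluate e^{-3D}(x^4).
x^{4} - 12 x^{3} + 54 x^{2} - 108 x + 81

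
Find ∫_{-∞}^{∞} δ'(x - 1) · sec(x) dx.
- \tan{\left(1 \right)} \sec{\left(1 \right)}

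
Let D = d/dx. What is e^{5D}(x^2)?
x^{2} + 10 x + 25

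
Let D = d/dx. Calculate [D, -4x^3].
- 12 x^{2}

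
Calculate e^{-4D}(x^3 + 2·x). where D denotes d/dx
x^{3} - 12 x^{2} + 50 x - 72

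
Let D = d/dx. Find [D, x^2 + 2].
2 x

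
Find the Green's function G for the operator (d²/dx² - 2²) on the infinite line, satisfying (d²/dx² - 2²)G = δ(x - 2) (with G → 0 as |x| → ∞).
-\frac{e^{-2|x - 2|}}{4}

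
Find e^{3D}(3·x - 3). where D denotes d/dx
3 x + 6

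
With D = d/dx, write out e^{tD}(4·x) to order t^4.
4 t + 4 x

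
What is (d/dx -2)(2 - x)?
2 x - 5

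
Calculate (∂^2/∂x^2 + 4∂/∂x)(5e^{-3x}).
- 15 e^{- 3 x}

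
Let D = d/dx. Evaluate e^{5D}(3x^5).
3 x^{5} + 75 x^{4} + 750 x^{3} + 3750 x^{2} + 9375 x + 9375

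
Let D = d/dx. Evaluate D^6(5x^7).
25200 x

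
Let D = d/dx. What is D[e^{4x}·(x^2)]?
2 x \left(2 x + 1\right) e^{4 x}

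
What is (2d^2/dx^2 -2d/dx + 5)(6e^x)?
30 e^{x}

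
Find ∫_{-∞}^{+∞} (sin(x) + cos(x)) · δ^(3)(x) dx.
1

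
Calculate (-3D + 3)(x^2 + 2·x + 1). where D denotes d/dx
3 x^{2} - 3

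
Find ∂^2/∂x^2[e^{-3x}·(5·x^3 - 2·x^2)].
\left(45 x^{3} - 108 x^{2} + 54 x - 4\right) e^{- 3 x}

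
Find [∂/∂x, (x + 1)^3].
3 \left(x + 1\right)^{2}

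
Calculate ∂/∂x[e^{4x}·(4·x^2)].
8 x \left(2 x + 1\right) e^{4 x}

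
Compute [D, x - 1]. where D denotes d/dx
1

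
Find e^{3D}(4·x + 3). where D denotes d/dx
4 x + 15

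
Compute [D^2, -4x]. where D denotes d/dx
-8D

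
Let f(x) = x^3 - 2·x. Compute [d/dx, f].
3 x^{2} - 2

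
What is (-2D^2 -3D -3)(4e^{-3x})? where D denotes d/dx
- 48 e^{- 3 x}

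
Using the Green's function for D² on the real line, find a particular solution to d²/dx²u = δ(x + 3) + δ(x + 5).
\frac{|x + 3|}{2} + \frac{|x + 5|}{2}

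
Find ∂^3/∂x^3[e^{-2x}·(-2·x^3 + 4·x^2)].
4 \left(4 x^{3} - 26 x^{2} + 42 x - 15\right) e^{- 2 x}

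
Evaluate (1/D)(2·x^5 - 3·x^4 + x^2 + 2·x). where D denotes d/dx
\frac{x^{6}}{3} - \frac{3 x^{5}}{5} + \frac{x^{3}}{3} + x^{2}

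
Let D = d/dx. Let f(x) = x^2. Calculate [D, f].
2 x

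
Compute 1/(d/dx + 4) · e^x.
\frac{e^{x}}{5}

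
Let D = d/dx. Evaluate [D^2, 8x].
16D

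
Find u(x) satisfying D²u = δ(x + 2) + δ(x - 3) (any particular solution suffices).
\frac{|x + 2|}{2} + \frac{|x - 3|}{2}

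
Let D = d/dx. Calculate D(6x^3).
18 x^{2}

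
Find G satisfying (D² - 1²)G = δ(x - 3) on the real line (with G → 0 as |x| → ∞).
-\frac{e^{-|x - 3|}}{2}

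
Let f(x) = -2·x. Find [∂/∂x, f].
-2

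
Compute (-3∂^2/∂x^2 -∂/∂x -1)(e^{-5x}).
- 71 e^{- 5 x}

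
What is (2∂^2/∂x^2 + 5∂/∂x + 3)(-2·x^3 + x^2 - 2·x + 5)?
- 6 x^{3} - 27 x^{2} - 20 x + 9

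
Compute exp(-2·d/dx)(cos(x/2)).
\cos{\left(\frac{x}{2} - 1 \right)}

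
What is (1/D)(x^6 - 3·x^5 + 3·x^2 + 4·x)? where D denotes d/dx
\frac{x^{7}}{7} - \frac{x^{6}}{2} + x^{3} + 2 x^{2}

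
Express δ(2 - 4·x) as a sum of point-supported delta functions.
\frac{\delta(x - 1/2)}{4}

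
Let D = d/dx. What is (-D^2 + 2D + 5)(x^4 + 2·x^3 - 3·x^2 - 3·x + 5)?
5 x^{4} + 18 x^{3} - 15 x^{2} - 39 x + 25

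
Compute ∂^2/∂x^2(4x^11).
440 x^{9}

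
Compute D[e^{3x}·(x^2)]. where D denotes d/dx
x \left(3 x + 2\right) e^{3 x}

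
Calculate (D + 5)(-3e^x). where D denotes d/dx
- 18 e^{x}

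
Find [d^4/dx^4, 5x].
20\frac{d^{3}}{dx^{3}}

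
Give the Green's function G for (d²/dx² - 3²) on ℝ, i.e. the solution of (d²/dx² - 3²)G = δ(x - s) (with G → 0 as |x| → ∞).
-\frac{e^{-3|x-s|}}{6}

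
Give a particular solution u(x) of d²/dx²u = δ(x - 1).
\frac{|x - 1|}{2}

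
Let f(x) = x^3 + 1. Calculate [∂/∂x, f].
3 x^{2}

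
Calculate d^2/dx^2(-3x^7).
- 126 x^{5}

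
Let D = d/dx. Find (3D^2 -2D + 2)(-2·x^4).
4 x^{2} \left(- x^{2} + 4 x - 18\right)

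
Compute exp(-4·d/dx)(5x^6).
5 x^{6} - 120 x^{5} + 1200 x^{4} - 6400 x^{3} + 19200 x^{2} - 30720 x + 20480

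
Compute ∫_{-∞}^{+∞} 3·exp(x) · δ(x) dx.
3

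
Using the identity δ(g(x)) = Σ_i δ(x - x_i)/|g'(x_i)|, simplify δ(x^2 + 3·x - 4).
\frac{\delta(x + 4) + \delta(x - 1)}{5}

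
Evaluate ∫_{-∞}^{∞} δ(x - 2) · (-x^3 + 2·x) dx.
-4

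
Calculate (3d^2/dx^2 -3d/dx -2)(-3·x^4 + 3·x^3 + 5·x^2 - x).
6 x^{4} + 30 x^{3} - 145 x^{2} + 26 x + 33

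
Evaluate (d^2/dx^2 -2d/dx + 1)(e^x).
0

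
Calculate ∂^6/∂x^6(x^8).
20160 x^{2}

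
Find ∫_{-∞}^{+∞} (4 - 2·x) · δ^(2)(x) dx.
0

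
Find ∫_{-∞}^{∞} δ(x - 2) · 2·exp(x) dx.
2 e^{2}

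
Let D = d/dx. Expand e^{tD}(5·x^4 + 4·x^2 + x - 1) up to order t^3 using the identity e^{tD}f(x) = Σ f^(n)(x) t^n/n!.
20 t^{3} x + t^{2} \left(30 x^{2} + 4\right) + t \left(20 x^{3} + 8 x + 1\right) + 5 x^{4} + 4 x^{2} + x - 1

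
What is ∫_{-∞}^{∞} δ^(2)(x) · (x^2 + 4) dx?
2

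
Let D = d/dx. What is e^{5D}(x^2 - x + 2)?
x^{2} + 9 x + 22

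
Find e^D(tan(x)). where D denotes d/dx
\tan{\left(x + 1 \right)}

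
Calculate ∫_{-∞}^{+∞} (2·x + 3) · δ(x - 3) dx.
9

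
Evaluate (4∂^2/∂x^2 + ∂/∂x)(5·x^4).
20 x^{2} \left(x + 12\right)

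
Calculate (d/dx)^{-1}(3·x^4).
\frac{3 x^{5}}{5}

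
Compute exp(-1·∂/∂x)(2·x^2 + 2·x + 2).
2 x^{2} - 2 x + 2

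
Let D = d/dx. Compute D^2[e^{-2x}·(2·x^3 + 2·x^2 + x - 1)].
4 \left(2 x^{3} - 4 x^{2} - 1\right) e^{- 2 x}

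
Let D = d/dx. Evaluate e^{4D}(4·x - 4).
4 x + 12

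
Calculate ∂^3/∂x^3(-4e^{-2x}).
32 e^{- 2 x}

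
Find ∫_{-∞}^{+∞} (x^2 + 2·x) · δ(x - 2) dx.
8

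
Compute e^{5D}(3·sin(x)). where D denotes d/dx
3 \sin{\left(x + 5 \right)}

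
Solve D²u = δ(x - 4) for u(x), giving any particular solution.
\frac{|x - 4|}{2}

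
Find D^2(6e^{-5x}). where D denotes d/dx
150 e^{- 5 x}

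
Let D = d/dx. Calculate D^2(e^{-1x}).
e^{- x}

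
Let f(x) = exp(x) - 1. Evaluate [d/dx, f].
e^{x}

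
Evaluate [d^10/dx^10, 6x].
60\frac{d^{9}}{dx^{9}}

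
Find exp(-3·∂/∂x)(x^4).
x^{4} - 12 x^{3} + 54 x^{2} - 108 x + 81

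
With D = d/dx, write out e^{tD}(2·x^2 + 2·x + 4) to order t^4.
2 t^{2} + 2 t \left(2 x + 1\right) + 2 x^{2} + 2 x + 4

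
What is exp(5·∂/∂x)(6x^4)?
6 x^{4} + 120 x^{3} + 900 x^{2} + 3000 x + 3750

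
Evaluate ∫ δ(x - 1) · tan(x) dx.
\tan{\left(1 \right)}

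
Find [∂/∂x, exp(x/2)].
\frac{e^{\frac{x}{2}}}{2}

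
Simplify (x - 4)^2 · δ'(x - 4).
0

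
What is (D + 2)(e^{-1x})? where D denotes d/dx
e^{- x}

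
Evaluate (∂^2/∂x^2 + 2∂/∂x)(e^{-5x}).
15 e^{- 5 x}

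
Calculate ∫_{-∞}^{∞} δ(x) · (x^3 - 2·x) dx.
0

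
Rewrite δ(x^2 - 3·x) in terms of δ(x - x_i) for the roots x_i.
\frac{\delta(x - 3) + \delta(x)}{3}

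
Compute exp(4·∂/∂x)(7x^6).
7 x^{6} + 168 x^{5} + 1680 x^{4} + 8960 x^{3} + 26880 x^{2} + 43008 x + 28672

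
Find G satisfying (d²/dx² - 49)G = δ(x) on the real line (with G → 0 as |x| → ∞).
-\frac{e^{-7|x|}}{14}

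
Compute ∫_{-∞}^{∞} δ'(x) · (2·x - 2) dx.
-2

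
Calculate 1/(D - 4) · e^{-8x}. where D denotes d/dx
- \frac{e^{- 8 x}}{12}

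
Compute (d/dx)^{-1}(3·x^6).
\frac{3 x^{7}}{7}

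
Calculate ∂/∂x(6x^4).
24 x^{3}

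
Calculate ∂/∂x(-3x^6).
- 18 x^{5}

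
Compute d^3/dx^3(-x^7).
- 210 x^{4}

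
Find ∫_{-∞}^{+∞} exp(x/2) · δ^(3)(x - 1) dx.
- \frac{e^{\frac{1}{2}}}{8}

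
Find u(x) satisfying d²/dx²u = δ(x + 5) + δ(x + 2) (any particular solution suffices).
\frac{|x + 5|}{2} + \frac{|x + 2|}{2}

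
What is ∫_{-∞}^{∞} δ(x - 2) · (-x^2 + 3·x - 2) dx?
0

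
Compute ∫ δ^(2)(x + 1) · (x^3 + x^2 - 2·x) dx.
-4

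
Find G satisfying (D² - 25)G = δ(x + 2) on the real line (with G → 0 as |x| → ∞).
-\frac{e^{-5|x + 2|}}{10}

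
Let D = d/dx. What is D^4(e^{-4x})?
256 e^{- 4 x}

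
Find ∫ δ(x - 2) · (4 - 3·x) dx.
-2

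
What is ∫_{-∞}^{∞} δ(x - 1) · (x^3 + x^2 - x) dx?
1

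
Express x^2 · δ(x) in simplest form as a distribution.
0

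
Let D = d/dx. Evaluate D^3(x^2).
0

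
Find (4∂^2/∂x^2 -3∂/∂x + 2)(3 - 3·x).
15 - 6 x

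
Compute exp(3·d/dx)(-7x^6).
- 7 x^{6} - 126 x^{5} - 945 x^{4} - 3780 x^{3} - 8505 x^{2} - 10206 x - 5103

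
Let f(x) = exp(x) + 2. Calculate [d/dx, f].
e^{x}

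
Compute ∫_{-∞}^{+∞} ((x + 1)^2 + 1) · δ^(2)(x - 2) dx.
2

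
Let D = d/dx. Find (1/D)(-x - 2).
- \frac{x^{2}}{2} - 2 x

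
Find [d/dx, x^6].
6 x^{5}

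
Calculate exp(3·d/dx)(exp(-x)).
e^{- x - 3}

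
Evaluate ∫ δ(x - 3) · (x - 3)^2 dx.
0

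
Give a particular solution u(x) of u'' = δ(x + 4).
\frac{|x + 4|}{2}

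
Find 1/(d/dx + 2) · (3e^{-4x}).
- \frac{3 e^{- 4 x}}{2}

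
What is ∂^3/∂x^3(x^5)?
60 x^{2}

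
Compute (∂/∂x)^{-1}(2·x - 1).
x^{2} - x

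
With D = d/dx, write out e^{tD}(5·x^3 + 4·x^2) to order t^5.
5 t^{3} + t^{2} \left(15 x + 4\right) + t x \left(15 x + 8\right) + 5 x^{3} + 4 x^{2}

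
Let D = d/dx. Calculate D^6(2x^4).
0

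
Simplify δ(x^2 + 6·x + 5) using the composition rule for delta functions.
\frac{\delta(x + 1) + \delta(x + 5)}{4}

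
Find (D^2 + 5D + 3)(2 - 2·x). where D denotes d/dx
- 6 x - 4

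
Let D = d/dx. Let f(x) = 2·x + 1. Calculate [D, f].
2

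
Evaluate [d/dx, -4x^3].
- 12 x^{2}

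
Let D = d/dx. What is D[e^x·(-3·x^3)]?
3 x^{2} \left(- x - 3\right) e^{x}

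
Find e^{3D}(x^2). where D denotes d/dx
x^{2} + 6 x + 9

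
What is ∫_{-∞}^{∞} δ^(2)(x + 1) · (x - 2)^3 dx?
-18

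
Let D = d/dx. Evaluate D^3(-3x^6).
- 360 x^{3}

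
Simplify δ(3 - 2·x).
\frac{\delta(x - 3/2)}{2}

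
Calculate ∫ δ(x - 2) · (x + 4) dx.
6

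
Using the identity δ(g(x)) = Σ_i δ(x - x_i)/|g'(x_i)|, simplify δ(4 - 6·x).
\frac{\delta(x - 2/3)}{6}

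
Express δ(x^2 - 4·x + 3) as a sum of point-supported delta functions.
\frac{\delta(x - 1) + \delta(x - 3)}{2}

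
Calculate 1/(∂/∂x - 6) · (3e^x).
- \frac{3 e^{x}}{5}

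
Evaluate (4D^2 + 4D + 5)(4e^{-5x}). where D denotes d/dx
340 e^{- 5 x}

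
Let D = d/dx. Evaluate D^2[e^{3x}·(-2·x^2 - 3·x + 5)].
\left(- 18 x^{2} - 51 x + 23\right) e^{3 x}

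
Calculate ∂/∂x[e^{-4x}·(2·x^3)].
x^{2} \left(6 - 8 x\right) e^{- 4 x}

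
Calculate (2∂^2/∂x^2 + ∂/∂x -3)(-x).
3 x - 1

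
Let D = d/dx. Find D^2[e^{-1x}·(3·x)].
3 \left(x - 2\right) e^{- x}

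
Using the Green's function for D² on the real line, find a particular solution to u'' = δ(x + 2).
\frac{|x + 2|}{2}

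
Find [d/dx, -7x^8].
- 56 x^{7}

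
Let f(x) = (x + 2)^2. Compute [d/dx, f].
2 x + 4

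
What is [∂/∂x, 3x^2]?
6 x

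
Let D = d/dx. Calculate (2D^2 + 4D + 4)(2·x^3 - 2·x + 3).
8 x^{3} + 24 x^{2} + 16 x + 4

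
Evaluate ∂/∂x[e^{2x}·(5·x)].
\left(10 x + 5\right) e^{2 x}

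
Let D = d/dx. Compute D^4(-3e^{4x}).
- 768 e^{4 x}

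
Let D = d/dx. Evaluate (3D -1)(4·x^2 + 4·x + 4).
- 4 x^{2} + 20 x + 8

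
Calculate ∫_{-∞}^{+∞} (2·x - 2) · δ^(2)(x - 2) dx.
0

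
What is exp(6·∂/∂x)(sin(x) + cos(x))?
\sqrt{2} \sin{\left(x + \frac{\pi}{4} + 6 \right)}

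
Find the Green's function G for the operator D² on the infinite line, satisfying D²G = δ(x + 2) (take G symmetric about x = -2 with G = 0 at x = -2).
\frac{|x + 2|}{2}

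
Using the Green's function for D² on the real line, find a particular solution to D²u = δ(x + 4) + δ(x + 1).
\frac{|x + 4|}{2} + \frac{|x + 1|}{2}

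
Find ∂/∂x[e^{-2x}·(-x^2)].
2 x \left(x - 1\right) e^{- 2 x}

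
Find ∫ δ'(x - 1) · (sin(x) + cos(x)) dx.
- \cos{\left(1 \right)} + \sin{\left(1 \right)}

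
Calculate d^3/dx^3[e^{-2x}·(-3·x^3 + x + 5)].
2 \left(12 x^{3} - 54 x^{2} + 50 x - 23\right) e^{- 2 x}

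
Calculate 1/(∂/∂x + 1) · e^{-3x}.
- \frac{e^{- 3 x}}{2}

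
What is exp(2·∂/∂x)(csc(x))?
\csc{\left(x + 2 \right)}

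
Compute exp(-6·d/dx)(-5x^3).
- 5 x^{3} + 90 x^{2} - 540 x + 1080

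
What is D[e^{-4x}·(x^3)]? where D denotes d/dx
x^{2} \left(3 - 4 x\right) e^{- 4 x}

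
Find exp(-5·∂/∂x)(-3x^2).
- 3 x^{2} + 30 x - 75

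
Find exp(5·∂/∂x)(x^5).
x^{5} + 25 x^{4} + 250 x^{3} + 1250 x^{2} + 3125 x + 3125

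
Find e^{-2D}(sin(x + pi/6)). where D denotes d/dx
\sin{\left(x - 2 + \frac{\pi}{6} \right)}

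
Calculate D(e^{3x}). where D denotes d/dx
3 e^{3 x}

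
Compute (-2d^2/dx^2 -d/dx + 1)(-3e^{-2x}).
15 e^{- 2 x}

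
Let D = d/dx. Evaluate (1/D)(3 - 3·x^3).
- \frac{3 x^{4}}{4} + 3 x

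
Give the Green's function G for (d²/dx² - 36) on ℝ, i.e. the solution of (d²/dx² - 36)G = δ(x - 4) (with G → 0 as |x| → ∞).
-\frac{e^{-6|x - 4|}}{12}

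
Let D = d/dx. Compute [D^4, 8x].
32D^{3}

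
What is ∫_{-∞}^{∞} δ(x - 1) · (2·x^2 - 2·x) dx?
0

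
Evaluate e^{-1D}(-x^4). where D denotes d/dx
- x^{4} + 4 x^{3} - 6 x^{2} + 4 x - 1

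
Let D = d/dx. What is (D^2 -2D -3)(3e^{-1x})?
0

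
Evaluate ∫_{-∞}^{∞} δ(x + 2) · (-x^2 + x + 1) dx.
-5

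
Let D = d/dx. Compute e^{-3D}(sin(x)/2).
\frac{\sin{\left(x - 3 \right)}}{2}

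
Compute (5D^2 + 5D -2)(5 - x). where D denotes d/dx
2 x - 15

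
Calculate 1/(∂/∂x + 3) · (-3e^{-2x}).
- 3 e^{- 2 x}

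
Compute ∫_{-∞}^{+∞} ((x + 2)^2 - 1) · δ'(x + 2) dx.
0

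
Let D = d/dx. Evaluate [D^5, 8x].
40D^{4}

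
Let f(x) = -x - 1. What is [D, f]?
-1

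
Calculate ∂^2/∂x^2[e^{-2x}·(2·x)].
8 \left(x - 1\right) e^{- 2 x}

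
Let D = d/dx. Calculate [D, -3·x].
-3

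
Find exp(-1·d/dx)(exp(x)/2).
\frac{e^{x - 1}}{2}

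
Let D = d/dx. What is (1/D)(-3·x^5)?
- \frac{x^{6}}{2}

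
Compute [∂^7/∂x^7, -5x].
-35\frac{d^{6}}{dx^{6}}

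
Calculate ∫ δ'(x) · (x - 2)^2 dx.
4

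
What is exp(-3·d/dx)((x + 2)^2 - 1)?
x \left(x - 2\right)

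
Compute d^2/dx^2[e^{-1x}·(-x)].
\left(2 - x\right) e^{- x}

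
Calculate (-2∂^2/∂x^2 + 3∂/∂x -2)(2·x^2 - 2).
- 4 x^{2} + 12 x - 4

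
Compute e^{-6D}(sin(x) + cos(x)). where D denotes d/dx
\sqrt{2} \cos{\left(- x + \frac{\pi}{4} + 6 \right)}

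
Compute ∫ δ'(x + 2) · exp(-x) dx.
e^{2}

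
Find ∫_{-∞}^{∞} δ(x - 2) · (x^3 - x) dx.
6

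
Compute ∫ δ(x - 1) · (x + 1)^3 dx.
8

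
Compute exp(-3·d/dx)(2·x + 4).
2 x - 2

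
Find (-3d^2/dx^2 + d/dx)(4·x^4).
16 x^{2} \left(x - 9\right)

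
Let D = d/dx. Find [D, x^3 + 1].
3 x^{2}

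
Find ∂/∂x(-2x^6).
- 12 x^{5}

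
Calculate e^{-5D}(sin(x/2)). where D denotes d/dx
\sin{\left(\frac{x}{2} - \frac{5}{2} \right)}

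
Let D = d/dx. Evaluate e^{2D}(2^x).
2^{x + 2}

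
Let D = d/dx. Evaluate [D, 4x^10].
40 x^{9}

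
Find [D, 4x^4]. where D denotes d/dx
16 x^{3}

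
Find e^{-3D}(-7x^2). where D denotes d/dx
- 7 x^{2} + 42 x - 63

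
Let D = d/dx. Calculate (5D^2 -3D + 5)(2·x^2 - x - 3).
10 x^{2} - 17 x + 8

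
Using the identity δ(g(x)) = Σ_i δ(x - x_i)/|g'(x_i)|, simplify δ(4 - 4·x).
\frac{\delta(x - 1)}{4}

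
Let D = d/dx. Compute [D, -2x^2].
- 4 x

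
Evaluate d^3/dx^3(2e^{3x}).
54 e^{3 x}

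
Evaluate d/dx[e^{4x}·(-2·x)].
\left(- 8 x - 2\right) e^{4 x}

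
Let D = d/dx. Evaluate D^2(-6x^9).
- 432 x^{7}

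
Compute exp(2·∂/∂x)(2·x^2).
2 x^{2} + 8 x + 8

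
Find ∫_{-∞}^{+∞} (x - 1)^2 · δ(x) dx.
1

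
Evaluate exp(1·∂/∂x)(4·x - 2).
4 x + 2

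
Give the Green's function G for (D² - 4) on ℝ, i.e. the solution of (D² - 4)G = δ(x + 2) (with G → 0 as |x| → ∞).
-\frac{e^{-2|x + 2|}}{4}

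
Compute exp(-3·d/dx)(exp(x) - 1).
e^{x - 3} - 1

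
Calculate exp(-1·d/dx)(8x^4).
8 x^{4} - 32 x^{3} + 48 x^{2} - 32 x + 8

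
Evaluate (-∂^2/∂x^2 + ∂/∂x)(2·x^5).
10 x^{3} \left(x - 4\right)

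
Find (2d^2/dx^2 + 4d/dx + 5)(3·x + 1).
15 x + 17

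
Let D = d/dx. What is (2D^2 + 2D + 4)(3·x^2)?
12 x^{2} + 12 x + 12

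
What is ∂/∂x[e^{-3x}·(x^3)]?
3 x^{2} \left(1 - x\right) e^{- 3 x}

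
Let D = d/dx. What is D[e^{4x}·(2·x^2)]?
4 x \left(2 x + 1\right) e^{4 x}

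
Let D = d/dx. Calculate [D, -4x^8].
- 32 x^{7}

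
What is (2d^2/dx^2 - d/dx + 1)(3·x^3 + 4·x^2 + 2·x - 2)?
3 x^{3} - 5 x^{2} + 30 x + 12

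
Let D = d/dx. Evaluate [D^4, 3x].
12D^{3}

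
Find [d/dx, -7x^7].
- 49 x^{6}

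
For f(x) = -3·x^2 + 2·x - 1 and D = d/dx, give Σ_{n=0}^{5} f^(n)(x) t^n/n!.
- 3 t^{2} - 2 t \left(3 x - 1\right) - 3 x^{2} + 2 x - 1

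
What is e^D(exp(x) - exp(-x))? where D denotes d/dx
2 \sinh{\left(x + 1 \right)}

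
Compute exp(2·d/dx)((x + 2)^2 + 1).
x^{2} + 8 x + 17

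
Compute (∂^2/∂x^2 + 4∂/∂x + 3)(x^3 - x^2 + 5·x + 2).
3 x^{3} + 9 x^{2} + 13 x + 24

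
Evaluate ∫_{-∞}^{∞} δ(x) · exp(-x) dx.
1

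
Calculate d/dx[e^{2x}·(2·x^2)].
4 x \left(x + 1\right) e^{2 x}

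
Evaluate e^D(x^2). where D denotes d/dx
x^{2} + 2 x + 1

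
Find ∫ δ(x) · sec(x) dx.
1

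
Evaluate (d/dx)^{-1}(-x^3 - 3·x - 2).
- \frac{x^{4}}{4} - \frac{3 x^{2}}{2} - 2 x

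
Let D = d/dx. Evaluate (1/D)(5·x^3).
\frac{5 x^{4}}{4}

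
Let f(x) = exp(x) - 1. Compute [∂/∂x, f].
e^{x}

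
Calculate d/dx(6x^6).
36 x^{5}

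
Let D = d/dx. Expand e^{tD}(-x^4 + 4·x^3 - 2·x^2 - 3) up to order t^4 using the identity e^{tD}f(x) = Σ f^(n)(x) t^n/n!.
- t^{4} - t^{3} \left(4 x - 4\right) - t^{2} \left(6 x^{2} - 12 x + 2\right) - 4 t x \left(x^{2} - 3 x + 1\right) - x^{4} + 4 x^{3} - 2 x^{2} - 3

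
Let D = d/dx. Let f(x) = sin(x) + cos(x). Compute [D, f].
- \sin{\left(x \right)} + \cos{\left(x \right)}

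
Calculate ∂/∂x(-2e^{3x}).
- 6 e^{3 x}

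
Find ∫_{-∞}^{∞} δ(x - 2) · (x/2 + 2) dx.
3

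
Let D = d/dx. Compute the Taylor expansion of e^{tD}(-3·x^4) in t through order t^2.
3 x^{2} \left(- 6 t^{2} - 4 t x - x^{2}\right)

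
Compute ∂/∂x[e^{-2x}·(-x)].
\left(2 x - 1\right) e^{- 2 x}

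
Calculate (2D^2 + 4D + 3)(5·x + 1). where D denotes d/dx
15 x + 23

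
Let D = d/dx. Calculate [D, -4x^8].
- 32 x^{7}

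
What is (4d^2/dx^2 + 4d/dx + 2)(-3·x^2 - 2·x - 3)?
- 6 x^{2} - 28 x - 38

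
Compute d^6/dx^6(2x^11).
665280 x^{5}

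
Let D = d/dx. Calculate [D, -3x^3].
- 9 x^{2}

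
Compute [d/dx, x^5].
5 x^{4}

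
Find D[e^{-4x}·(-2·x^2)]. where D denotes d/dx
4 x \left(2 x - 1\right) e^{- 4 x}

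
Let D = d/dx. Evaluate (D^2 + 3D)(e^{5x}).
40 e^{5 x}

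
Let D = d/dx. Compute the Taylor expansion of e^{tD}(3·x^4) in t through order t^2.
3 x^{2} \left(6 t^{2} + 4 t x + x^{2}\right)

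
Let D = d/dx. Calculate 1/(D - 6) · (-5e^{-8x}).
\frac{5 e^{- 8 x}}{14}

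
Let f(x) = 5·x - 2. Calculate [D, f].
5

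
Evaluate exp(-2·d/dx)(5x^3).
5 x^{3} - 30 x^{2} + 60 x - 40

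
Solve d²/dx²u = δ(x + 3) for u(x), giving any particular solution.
\frac{|x + 3|}{2}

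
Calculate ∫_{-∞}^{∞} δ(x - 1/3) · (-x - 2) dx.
- \frac{7}{3}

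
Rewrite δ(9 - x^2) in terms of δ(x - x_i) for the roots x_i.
\frac{\delta(x - 3) + \delta(x + 3)}{6}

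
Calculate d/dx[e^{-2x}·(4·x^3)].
x^{2} \left(12 - 8 x\right) e^{- 2 x}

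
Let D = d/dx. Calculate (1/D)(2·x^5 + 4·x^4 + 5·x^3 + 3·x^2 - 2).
\frac{x^{6}}{3} + \frac{4 x^{5}}{5} + \frac{5 x^{4}}{4} + x^{3} - 2 x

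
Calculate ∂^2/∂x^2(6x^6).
180 x^{4}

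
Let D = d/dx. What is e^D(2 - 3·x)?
- 3 x - 1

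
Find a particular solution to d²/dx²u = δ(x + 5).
\frac{|x + 5|}{2}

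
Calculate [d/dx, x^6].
6 x^{5}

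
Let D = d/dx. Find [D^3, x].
3D^{2}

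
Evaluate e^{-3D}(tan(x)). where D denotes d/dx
\tan{\left(x - 3 \right)}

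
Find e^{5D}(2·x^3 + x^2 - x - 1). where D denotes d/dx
2 x^{3} + 31 x^{2} + 159 x + 269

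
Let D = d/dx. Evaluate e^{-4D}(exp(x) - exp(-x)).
- e^{4 - x} + e^{x - 4}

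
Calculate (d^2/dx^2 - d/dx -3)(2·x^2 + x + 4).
- 6 x^{2} - 7 x - 9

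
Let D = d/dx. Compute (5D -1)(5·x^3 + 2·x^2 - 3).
- 5 x^{3} + 73 x^{2} + 20 x + 3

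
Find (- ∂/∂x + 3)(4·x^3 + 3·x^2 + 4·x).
12 x^{3} - 3 x^{2} + 6 x - 4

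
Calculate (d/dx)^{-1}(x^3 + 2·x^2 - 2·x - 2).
\frac{x^{4}}{4} + \frac{2 x^{3}}{3} - x^{2} - 2 x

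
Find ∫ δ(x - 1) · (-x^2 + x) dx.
0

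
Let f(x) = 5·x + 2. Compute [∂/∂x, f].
5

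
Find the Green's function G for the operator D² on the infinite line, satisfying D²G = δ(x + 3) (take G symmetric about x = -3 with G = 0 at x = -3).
\frac{|x + 3|}{2}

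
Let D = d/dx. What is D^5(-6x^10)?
- 181440 x^{5}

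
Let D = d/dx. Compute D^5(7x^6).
5040 x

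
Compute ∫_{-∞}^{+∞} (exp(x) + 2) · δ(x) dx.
3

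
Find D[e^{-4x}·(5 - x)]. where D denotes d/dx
\left(4 x - 21\right) e^{- 4 x}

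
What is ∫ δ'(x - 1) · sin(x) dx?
- \cos{\left(1 \right)}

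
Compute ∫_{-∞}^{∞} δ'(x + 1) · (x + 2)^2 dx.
-2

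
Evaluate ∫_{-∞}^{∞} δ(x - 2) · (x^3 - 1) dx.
7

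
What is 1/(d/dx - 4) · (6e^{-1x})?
- \frac{6 e^{- x}}{5}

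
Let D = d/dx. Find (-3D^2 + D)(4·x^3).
12 x \left(x - 6\right)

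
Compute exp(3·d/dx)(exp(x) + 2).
e^{x + 3} + 2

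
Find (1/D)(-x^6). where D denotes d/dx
- \frac{x^{7}}{7}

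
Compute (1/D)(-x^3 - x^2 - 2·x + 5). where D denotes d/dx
- \frac{x^{4}}{4} - \frac{x^{3}}{3} - x^{2} + 5 x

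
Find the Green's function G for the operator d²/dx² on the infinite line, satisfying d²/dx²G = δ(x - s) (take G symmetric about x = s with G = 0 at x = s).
\frac{|x - s|}{2}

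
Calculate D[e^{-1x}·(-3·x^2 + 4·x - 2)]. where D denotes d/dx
\left(3 x^{2} - 10 x + 6\right) e^{- x}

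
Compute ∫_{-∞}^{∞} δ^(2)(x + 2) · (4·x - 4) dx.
0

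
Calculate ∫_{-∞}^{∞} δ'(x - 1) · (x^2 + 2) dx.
-2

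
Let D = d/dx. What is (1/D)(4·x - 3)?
2 x^{2} - 3 x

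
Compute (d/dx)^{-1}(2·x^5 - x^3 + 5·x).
\frac{x^{6}}{3} - \frac{x^{4}}{4} + \frac{5 x^{2}}{2}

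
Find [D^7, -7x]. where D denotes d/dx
-49D^{6}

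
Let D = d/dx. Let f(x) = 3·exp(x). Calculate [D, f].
3 e^{x}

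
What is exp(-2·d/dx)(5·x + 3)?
5 x - 7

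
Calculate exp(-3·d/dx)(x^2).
x^{2} - 6 x + 9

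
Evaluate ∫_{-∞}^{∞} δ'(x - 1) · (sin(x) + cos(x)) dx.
- \cos{\left(1 \right)} + \sin{\left(1 \right)}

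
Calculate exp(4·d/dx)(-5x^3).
- 5 x^{3} - 60 x^{2} - 240 x - 320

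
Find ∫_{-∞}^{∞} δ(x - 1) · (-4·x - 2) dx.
-6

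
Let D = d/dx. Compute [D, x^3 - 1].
3 x^{2}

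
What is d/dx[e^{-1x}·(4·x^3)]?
4 x^{2} \left(3 - x\right) e^{- x}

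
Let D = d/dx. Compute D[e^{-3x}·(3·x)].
3 \left(1 - 3 x\right) e^{- 3 x}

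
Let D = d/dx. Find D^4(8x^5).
960 x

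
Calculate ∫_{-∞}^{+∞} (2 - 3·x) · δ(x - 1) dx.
-1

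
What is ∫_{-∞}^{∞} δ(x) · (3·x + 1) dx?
1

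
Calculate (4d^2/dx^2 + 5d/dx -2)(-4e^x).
- 28 e^{x}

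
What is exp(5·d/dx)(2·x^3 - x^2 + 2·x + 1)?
2 x^{3} + 29 x^{2} + 142 x + 236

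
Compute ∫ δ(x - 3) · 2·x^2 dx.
18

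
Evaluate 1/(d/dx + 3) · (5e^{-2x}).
5 e^{- 2 x}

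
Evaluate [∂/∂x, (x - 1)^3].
3 \left(x - 1\right)^{2}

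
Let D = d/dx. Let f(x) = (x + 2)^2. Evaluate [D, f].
2 x + 4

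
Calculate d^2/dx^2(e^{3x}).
9 e^{3 x}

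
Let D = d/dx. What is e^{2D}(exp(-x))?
e^{- x - 2}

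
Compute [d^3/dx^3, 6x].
18\frac{d^{2}}{dx^{2}}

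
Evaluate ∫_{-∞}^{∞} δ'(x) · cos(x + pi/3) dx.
\frac{\sqrt{3}}{2}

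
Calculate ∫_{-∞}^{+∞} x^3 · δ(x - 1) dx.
1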